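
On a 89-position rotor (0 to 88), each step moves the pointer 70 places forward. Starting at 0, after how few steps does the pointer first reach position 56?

72

The inverse of 70 mod 89 is 14 (since 70·14 = 980 ≡ 1).
So x ≡ 14·56 = 784 ≡ 72 (mod 89).
Check: 70·72 = 5040 = 56·89 + 56.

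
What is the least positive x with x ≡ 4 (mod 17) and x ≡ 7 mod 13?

x ≡ 7 (mod 13) gives x ∈ {7, 20, 33, 46, 59, 72}.
The first of these with x mod 17 = 4 is 72.

72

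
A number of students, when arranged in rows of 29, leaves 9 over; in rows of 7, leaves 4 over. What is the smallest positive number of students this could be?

x ≡ 4 (mod 7) gives x ∈ {4, 11, 18, 25, 32, 39, 46, 53, …}.
The first of these with x mod 29 = 9 is 67.

67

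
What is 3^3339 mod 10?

Last digits of 3^n: 3, 9, 7, 1 (period 4).
3339 leaves remainder 3 on division by 4, so 3^3339 ends in 7.

7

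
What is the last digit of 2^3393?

Last digits of 2^n: 2, 4, 8, 6 (period 4).
3393 leaves remainder 1 on division by 4, so 2^3393 ends in 2.

2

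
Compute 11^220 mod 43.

41

Square-and-reduce mod 43: 11^1≡11, 11^2≡35, 11^4≡21, 11^8≡11, 11^16≡35, 11^32≡21, 11^64≡11, 11^128≡35.
Since 220 = 4 + 8 + 16 + 64 + 128 in binary, 11^220 ≡ 21·11·35·11·35 ≡ 41 (mod 43).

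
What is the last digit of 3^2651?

The units digit of 3^n cycles with period 4: 3, 9, 7, 1, …
2651 leaves remainder 3 on division by 4, so 3^2651 ends in 7.

7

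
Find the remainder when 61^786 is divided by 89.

By repeated squaring mod 89: 61^1≡61, 61^2≡72, 61^4≡22, 61^8≡39, 61^16≡8, 61^32≡64, 61^64≡2, 61^128≡4, 61^256≡16, 61^512≡78.
786 = 2 + 16 + 256 + 512, so 61^786 ≡ 72·8·16·78 ≡ 84 (mod 89).

84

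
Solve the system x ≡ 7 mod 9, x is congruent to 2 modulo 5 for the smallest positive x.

x ≡ 2 (mod 5) gives x ∈ {2, 7}.
The first of these with x mod 9 = 7 is 7.

7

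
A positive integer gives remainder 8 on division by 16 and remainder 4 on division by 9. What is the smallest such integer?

x ≡ 4 (mod 9) gives x ∈ {4, 13, 22, 31, 40}.
The first of these with x mod 16 = 8 is 40.

40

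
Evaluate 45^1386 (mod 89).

Square-and-reduce mod 89: 45^1≡45, 45^2≡67, 45^4≡39, 45^8≡8, 45^16≡64, 45^32≡2, 45^64≡4, 45^128≡16, 45^256≡78, 45^512≡32, 45^1024≡45.
1386 = 2 + 8 + 32 + 64 + 256 + 1024, so 45^1386 ≡ 67·8·2·4·78·45 ≡ 1 (mod 89).

1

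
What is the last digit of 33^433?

3

Last digits of 3^n: 3, 9, 7, 1 (period 4).
433 mod 4 = 1, so the last digit matches 3^1 = 3.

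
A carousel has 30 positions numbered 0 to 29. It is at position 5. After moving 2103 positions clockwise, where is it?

8

2103 mod 30 = 3 (since 70·30 = 2100).
(5 + 3) mod 30 = 8.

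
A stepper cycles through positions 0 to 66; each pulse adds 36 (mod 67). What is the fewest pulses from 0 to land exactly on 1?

67 = 1·36 + 31
36 = 1·31 + 5
31 = 6·5 + 1
5 = 5·1 + 0
Back-substituting gives 36·54 ≡ 1 (mod 67).

54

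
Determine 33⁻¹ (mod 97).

97 = 2·33 + 31
33 = 1·31 + 2
31 = 15·2 + 1
2 = 2·1 + 0
Back-substituting gives 33·50 ≡ 1 (mod 97).

50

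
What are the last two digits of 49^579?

49

Successive squares of 49 mod 100: 49^1≡49, 49^2≡1, 49^4≡1, 49^8≡1, 49^16≡1, 49^32≡1, 49^64≡1, 49^128≡1, 49^256≡1, 49^512≡1.
579 = 1 + 2 + 64 + 512, so 49^579 ≡ 49·1·1·1 ≡ 49 (mod 100).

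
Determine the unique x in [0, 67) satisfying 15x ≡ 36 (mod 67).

15⁻¹ ≡ 9 (mod 67) because 15·9 = 135 = 2·67 + 1.
Multiplying both sides by 9: x ≡ 9·36 = 324 ≡ 56 (mod 67).
Check: 15·56 = 840 = 12·67 + 36.

56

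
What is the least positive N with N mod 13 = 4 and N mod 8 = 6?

Since 8·5 ≡ 1 (mod 13), take x = 6 + 8·((4−6)·5 mod 13) = 6 + 8·3 = 30.
Check: 30 mod 13 = 4, 30 mod 8 = 6.

30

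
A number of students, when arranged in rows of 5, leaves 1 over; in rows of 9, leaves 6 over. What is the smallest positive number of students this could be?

x ≡ 1 (mod 5) gives x ∈ {1, 6}.
The first of these with x mod 9 = 6 is 6.

6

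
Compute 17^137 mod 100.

Square-and-reduce mod 100: 17^1≡17, 17^2≡89, 17^4≡21, 17^8≡41, 17^16≡81, 17^32≡61, 17^64≡21, 17^128≡41.
137 = 1 + 8 + 128, so 17^137 ≡ 17·41·41 ≡ 77 (mod 100).

77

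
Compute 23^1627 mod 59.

13

By repeated squaring mod 59: 23^1≡23, 23^2≡57, 23^4≡4, 23^8≡16, 23^16≡20, 23^32≡46, 23^64≡51, 23^128≡5, 23^256≡25, 23^512≡35, 23^1024≡45.
1627 = 1 + 2 + 8 + 16 + 64 + 512 + 1024, so 23^1627 ≡ 23·57·16·20·51·35·45 ≡ 13 (mod 59).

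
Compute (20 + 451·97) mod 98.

59

451·97 = 43747.
Dividing 43747 by 98 gives quotient 446 and remainder 39.
(20 + 39) mod 98 = 59.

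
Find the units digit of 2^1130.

Last digits of 2^n: 2, 4, 8, 6 (period 4).
1130 leaves remainder 2 on division by 4, so 2^1130 ends in 4.

4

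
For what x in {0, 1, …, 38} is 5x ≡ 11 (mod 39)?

10

5⁻¹ ≡ 8 (mod 39) because 5·8 = 40 = 1·39 + 1.
Multiplying both sides by 8: x ≡ 8·11 = 88 ≡ 10 (mod 39).
Check: 5·10 = 50 = 1·39 + 11.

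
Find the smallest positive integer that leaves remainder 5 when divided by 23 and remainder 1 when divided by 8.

97

x ≡ 1 (mod 8) gives x ∈ {1, 9, 17, 25, 33, 41, 49, 57, …}.
The first of these with x mod 23 = 5 is 97.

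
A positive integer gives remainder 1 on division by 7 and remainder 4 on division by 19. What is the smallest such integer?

x ≡ 1 (mod 7) gives x ∈ {1, 8, 15, 22, 29, 36, 43, 50, …}.
The first of these with x mod 19 = 4 is 99.

99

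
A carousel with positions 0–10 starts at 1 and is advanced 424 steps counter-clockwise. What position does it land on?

6

424 = 38·11 + 6, so 424 mod 11 = 6.
(1 − 6) mod 11 = 6.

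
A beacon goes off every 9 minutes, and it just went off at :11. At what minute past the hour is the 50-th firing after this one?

41

50·9 = 450.
450 = 7·60 + 30, so 450 mod 60 = 30.
(11 + 30) mod 60 = 41.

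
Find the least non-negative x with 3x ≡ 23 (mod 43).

3⁻¹ ≡ 29 (mod 43) because 3·29 = 87 = 2·43 + 1.
Multiplying both sides by 29: x ≡ 29·23 = 667 ≡ 22 (mod 43).
Check: 3·22 = 66 = 1·43 + 23.

22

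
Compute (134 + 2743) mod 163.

106

Dividing 2743 by 163 gives quotient 16 and remainder 135.
(134 + 135) mod 163 = 106.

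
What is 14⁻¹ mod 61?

48

61 = 4·14 + 5
14 = 2·5 + 4
5 = 1·4 + 1
4 = 4·1 + 0
Back-substituting gives 14·48 ≡ 1 (mod 61).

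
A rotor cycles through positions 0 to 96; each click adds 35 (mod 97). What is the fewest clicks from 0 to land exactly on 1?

61

35·61 = 2135 = 22·97 + 1, so 35⁻¹ ≡ 61 (mod 97).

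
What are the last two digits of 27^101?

By repeated squaring mod 100: 27^1≡27, 27^2≡29, 27^4≡41, 27^8≡81, 27^16≡61, 27^32≡21, 27^64≡41.
101 = 1 + 4 + 32 + 64, so 27^101 ≡ 27·41·21·41 ≡ 27 (mod 100).

27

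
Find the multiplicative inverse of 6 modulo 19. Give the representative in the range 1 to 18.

16

19 = 3·6 + 1
6 = 6·1 + 0
Back-substituting gives 6·16 ≡ 1 (mod 19).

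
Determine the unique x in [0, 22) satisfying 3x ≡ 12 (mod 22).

3⁻¹ ≡ 15 (mod 22) because 3·15 = 45 = 2·22 + 1.
So x ≡ 15·12 = 180 ≡ 4 (mod 22).

4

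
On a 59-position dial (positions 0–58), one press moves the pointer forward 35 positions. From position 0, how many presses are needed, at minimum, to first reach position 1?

27

35·27 = 945 = 16·59 + 1, so 35⁻¹ ≡ 27 (mod 59).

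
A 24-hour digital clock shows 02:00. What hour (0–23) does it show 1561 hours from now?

Dividing 1561 by 24 gives quotient 65 and remainder 1.
(2 + 1) mod 24 = 3.

3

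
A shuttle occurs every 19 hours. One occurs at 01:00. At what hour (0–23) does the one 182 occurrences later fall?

182·19 = 3458.
Dividing 3458 by 24 gives quotient 144 and remainder 2.
(1 + 2) mod 24 = 3.

3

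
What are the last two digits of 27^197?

Successive squares of 27 mod 100: 27^1≡27, 27^2≡29, 27^4≡41, 27^8≡81, 27^16≡61, 27^32≡21, 27^64≡41, 27^128≡81.
Since 197 = 1 + 4 + 64 + 128 in binary, 27^197 ≡ 27·41·41·81 ≡ 47 (mod 100).

47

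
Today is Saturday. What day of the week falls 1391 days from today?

1391 mod 7 = 5 (since 198·7 = 1386).
Saturday + 5 days → Thursday.

Thursday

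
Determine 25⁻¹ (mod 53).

53 = 2·25 + 3
25 = 8·3 + 1
3 = 3·1 + 0
Back-substituting gives 25·17 ≡ 1 (mod 53).

17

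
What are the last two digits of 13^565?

93

By repeated squaring mod 100: 13^1≡13, 13^2≡69, 13^4≡61, 13^8≡21, 13^16≡41, 13^32≡81, 13^64≡61, 13^128≡21, 13^256≡41, 13^512≡81.
565 = 1 + 4 + 16 + 32 + 512, so 13^565 ≡ 13·61·41·81·81 ≡ 93 (mod 100).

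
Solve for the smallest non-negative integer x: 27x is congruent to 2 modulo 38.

24

27⁻¹ ≡ 31 (mod 38) because 27·31 = 837 = 22·38 + 1.
Multiplying both sides by 31: x ≡ 31·2 = 62 ≡ 24 (mod 38).
Check: 27·24 = 648 = 17·38 + 2.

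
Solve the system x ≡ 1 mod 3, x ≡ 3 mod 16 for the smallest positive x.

x ≡ 1 (mod 3) gives x ∈ {1, 4, 7, 10, 13, 16, 19}.
The first of these with x mod 16 = 3 is 19.

19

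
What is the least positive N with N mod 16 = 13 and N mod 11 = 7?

29

x ≡ 7 (mod 11) gives x ∈ {7, 18, 29}.
The first of these with x mod 16 = 13 is 29.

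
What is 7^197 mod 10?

The units digit of 7^n cycles with period 4: 7, 9, 3, 1, …
197 leaves remainder 1 on division by 4, so 7^197 ends in 7.

7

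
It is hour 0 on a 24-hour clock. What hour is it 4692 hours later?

12

4692 mod 24 = 12 (since 195·24 = 4680).
(0 + 12) mod 24 = 12.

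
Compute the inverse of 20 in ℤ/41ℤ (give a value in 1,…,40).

41 = 2·20 + 1
20 = 20·1 + 0
Back-substituting gives 20·39 ≡ 1 (mod 41).

39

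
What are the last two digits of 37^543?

Successive squares of 37 mod 100: 37^1≡37, 37^2≡69, 37^4≡61, 37^8≡21, 37^16≡41, 37^32≡81, 37^64≡61, 37^128≡21, 37^256≡41, 37^512≡81.
Since 543 = 1 + 2 + 4 + 8 + 16 + 512 in binary, 37^543 ≡ 37·69·61·21·41·81 ≡ 53 (mod 100).

53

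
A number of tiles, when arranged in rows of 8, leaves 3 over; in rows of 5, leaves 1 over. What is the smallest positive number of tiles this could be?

11

x ≡ 1 (mod 5) gives x ∈ {1, 6, 11}.
The first of these with x mod 8 = 3 is 11.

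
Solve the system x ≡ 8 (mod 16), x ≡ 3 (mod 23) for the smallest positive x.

72

x ≡ 8 (mod 16) gives x ∈ {8, 24, 40, 56, 72}.
The first of these with x mod 23 = 3 is 72.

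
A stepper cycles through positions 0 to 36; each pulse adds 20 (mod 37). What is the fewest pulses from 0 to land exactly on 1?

37 = 1·20 + 17
20 = 1·17 + 3
17 = 5·3 + 2
3 = 1·2 + 1
2 = 2·1 + 0
Back-substituting gives 20·13 ≡ 1 (mod 37).

13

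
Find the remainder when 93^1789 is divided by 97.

4

Successive squares of 93 mod 97: 93^1≡93, 93^2≡16, 93^4≡62, 93^8≡61, 93^16≡35, 93^32≡61, 93^64≡35, 93^128≡61, 93^256≡35, 93^512≡61, 93^1024≡35.
Since 1789 = 1 + 4 + 8 + 16 + 32 + 64 + 128 + 512 + 1024 in binary, 93^1789 ≡ 93·62·61·35·61·35·61·61·35 ≡ 4 (mod 97).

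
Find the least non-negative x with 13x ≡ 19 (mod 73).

52

The inverse of 13 mod 73 is 45 (since 13·45 = 585 ≡ 1).
So x ≡ 45·19 = 855 ≡ 52 (mod 73).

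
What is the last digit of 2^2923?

8

The units digit of 2^n cycles with period 4: 2, 4, 8, 6, …
2923 leaves remainder 3 on division by 4, so 2^2923 ends in 8.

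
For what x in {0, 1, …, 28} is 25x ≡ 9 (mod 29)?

The inverse of 25 mod 29 is 7 (since 25·7 = 175 ≡ 1).
So x ≡ 7·9 = 63 ≡ 5 (mod 29).

5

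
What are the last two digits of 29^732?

41

Square-and-reduce mod 100: 29^1≡29, 29^2≡41, 29^4≡81, 29^8≡61, 29^16≡21, 29^32≡41, 29^64≡81, 29^128≡61, 29^256≡21, 29^512≡41.
Since 732 = 4 + 8 + 16 + 64 + 128 + 512 in binary, 29^732 ≡ 81·61·21·81·61·41 ≡ 41 (mod 100).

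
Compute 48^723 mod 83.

7

By repeated squaring mod 83: 48^1≡48, 48^2≡63, 48^4≡68, 48^8≡59, 48^16≡78, 48^32≡25, 48^64≡44, 48^128≡27, 48^256≡65, 48^512≡75.
723 = 1 + 2 + 16 + 64 + 128 + 512, so 48^723 ≡ 48·63·78·44·27·75 ≡ 7 (mod 83).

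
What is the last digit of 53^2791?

7

Powers of 3 mod 10 repeat with period 4: 3, 9, 7, 1.
2791 mod 4 = 3, so the last digit matches 3^3 = 7.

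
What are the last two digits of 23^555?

Successive squares of 23 mod 100: 23^1≡23, 23^2≡29, 23^4≡41, 23^8≡81, 23^16≡61, 23^32≡21, 23^64≡41, 23^128≡81, 23^256≡61, 23^512≡21.
555 = 1 + 2 + 8 + 32 + 512, so 23^555 ≡ 23·29·81·21·21 ≡ 7 (mod 100).

07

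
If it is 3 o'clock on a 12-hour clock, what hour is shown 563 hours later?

2

Dividing 563 by 12 gives quotient 46 and remainder 11.
3 + 11 → 2 on a 12-hour dial.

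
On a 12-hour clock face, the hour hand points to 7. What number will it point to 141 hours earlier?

141 = 11·12 + 9, so 141 mod 12 = 9.
7 − 9 → 10 on a 12-hour dial.

10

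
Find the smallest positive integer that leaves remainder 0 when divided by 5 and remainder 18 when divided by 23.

x ≡ 0 (mod 5) gives x ∈ {0, 5, 10, 15, 20, 25, 30, 35, …}.
The first of these with x mod 23 = 18 is 110.

110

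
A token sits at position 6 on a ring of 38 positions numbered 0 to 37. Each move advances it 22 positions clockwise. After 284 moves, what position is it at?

284·22 = 6248.
6248 − 164·38 = 16, so 6248 ≡ 16 (mod 38).
(6 + 16) mod 38 = 22.

22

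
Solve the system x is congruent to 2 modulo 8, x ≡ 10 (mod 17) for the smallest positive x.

10

Since 17·1 ≡ 1 (mod 8), take x = 10 + 17·((2−10)·1 mod 8) = 10 + 17·0 = 10.
Check: 10 mod 8 = 2, 10 mod 17 = 10.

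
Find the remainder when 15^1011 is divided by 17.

By repeated squaring mod 17: 15^1≡15, 15^2≡4, 15^4≡16, 15^8≡1, 15^16≡1, 15^32≡1, 15^64≡1, 15^128≡1, 15^256≡1, 15^512≡1.
Since 1011 = 1 + 2 + 16 + 32 + 64 + 128 + 256 + 512 in binary, 15^1011 ≡ 15·4·1·1·1·1·1·1 ≡ 9 (mod 17).

9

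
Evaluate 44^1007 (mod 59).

By repeated squaring mod 59: 44^1≡44, 44^2≡48, 44^4≡3, 44^8≡9, 44^16≡22, 44^32≡12, 44^64≡26, 44^128≡27, 44^256≡21, 44^512≡28.
Since 1007 = 1 + 2 + 4 + 8 + 32 + 64 + 128 + 256 + 512 in binary, 44^1007 ≡ 44·48·3·9·12·26·27·21·28 ≡ 13 (mod 59).

13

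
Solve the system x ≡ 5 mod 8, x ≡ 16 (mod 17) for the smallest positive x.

x ≡ 5 (mod 8) gives x ∈ {5, 13, 21, 29, 37, 45, 53, 61, …}.
The first of these with x mod 17 = 16 is 101.

101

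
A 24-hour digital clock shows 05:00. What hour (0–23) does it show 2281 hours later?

6

2281 = 95·24 + 1, so 2281 mod 24 = 1.
(5 + 1) mod 24 = 6.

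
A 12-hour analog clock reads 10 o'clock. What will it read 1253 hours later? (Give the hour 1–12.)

1253 − 104·12 = 5, so 1253 ≡ 5 (mod 12).
10 + 5 → 3 on a 12-hour dial.

3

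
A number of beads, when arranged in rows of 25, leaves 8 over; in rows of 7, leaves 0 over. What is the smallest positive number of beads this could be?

133

x ≡ 0 (mod 7) gives x ∈ {0, 7, 14, 21, 28, 35, 42, 49, …}.
The first of these with x mod 25 = 8 is 133.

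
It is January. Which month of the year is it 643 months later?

643 = 53·12 + 7, so 643 mod 12 = 7.
January + 7 months → August.

August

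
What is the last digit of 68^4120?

6

Last digits of 8^n: 8, 4, 2, 6 (period 4).
4120 leaves remainder 0 on division by 4, so 68^4120 ends in 6.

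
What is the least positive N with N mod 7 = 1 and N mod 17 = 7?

92

x ≡ 1 (mod 7) gives x ∈ {1, 8, 15, 22, 29, 36, 43, 50, …}.
The first of these with x mod 17 = 7 is 92.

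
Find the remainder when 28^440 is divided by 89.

1

Successive squares of 28 mod 89: 28^1≡28, 28^2≡72, 28^4≡22, 28^8≡39, 28^16≡8, 28^32≡64, 28^64≡2, 28^128≡4, 28^256≡16.
Since 440 = 8 + 16 + 32 + 128 + 256 in binary, 28^440 ≡ 39·8·64·4·16 ≡ 1 (mod 89).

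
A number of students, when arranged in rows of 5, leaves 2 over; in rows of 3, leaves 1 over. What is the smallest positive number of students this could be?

7

x ≡ 1 (mod 3) gives x ∈ {1, 4, 7}.
The first of these with x mod 5 = 2 is 7.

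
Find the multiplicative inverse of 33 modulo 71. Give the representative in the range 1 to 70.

28

33·28 = 924 = 13·71 + 1, so 33⁻¹ ≡ 28 (mod 71).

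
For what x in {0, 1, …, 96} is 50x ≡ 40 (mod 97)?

50⁻¹ ≡ 33 (mod 97) because 50·33 = 1650 = 17·97 + 1.
Multiplying both sides by 33: x ≡ 33·40 = 1320 ≡ 59 (mod 97).

59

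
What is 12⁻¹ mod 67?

12·28 = 336 = 5·67 + 1, so 12⁻¹ ≡ 28 (mod 67).

28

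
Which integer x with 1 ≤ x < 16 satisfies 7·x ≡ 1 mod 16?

7

7·7 = 49 = 3·16 + 1, so 7⁻¹ ≡ 7 (mod 16).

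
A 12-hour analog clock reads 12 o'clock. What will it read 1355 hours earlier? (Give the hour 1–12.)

1355 = 112·12 + 11, so 1355 mod 12 = 11.
12 − 11 → 1 on a 12-hour dial.

1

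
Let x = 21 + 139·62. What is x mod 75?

14

139·62 = 8618.
8618 = 114·75 + 68, so 8618 mod 75 = 68.
(21 + 68) mod 75 = 14.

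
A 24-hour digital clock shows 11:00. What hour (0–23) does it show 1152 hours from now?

11

Dividing 1152 by 24 gives quotient 48 and remainder 0.
(11 + 0) mod 24 = 11.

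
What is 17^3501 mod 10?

The units digit of 17^n cycles with period 4: 7, 9, 3, 1, …
3501 leaves remainder 1 on division by 4, so 17^3501 ends in 7.

7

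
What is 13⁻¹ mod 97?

15

13·15 = 195 = 2·97 + 1, so 13⁻¹ ≡ 15 (mod 97).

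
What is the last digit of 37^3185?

7

The units digit of 37^n cycles with period 4: 7, 9, 3, 1, …
3185 mod 4 = 1, so the last digit matches 7^1 = 7.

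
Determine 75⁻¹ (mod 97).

22

75·22 = 1650 = 17·97 + 1, so 75⁻¹ ≡ 22 (mod 97).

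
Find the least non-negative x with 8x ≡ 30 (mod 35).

30

8⁻¹ ≡ 22 (mod 35) because 8·22 = 176 = 5·35 + 1.
So x ≡ 22·30 = 660 ≡ 30 (mod 35).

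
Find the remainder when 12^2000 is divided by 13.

1

Successive squares of 12 mod 13: 12^1≡12, 12^2≡1, 12^4≡1, 12^8≡1, 12^16≡1, 12^32≡1, 12^64≡1, 12^128≡1, 12^256≡1, 12^512≡1, 12^1024≡1.
Since 2000 = 16 + 64 + 128 + 256 + 512 + 1024 in binary, 12^2000 ≡ 1·1·1·1·1·1 ≡ 1 (mod 13).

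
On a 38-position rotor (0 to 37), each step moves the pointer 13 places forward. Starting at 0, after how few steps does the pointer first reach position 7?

21

The inverse of 13 mod 38 is 3 (since 13·3 = 39 ≡ 1).
So x ≡ 3·7 = 21 ≡ 21 (mod 38).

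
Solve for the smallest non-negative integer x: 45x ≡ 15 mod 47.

45⁻¹ ≡ 23 (mod 47) because 45·23 = 1035 = 22·47 + 1.
So x ≡ 23·15 = 345 ≡ 16 (mod 47).

16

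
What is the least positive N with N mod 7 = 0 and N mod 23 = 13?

Since 23·4 ≡ 1 (mod 7), take x = 13 + 23·((0−13)·4 mod 7) = 13 + 23·4 = 105.
Check: 105 mod 7 = 0, 105 mod 23 = 13.

105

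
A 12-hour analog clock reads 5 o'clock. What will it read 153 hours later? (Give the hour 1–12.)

2

153 mod 12 = 9 (since 12·12 = 144).
5 + 9 → 2 on a 12-hour dial.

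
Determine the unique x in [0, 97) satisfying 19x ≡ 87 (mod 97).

The inverse of 19 mod 97 is 46 (since 19·46 = 874 ≡ 1).
Multiplying both sides by 46: x ≡ 46·87 = 4002 ≡ 25 (mod 97).
Check: 19·25 = 475 = 4·97 + 87.

25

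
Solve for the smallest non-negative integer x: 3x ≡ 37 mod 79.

The inverse of 3 mod 79 is 53 (since 3·53 = 159 ≡ 1).
Multiplying both sides by 53: x ≡ 53·37 = 1961 ≡ 65 (mod 79).
Check: 3·65 = 195 = 2·79 + 37.

65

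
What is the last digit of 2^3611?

Last digits of 2^n: 2, 4, 8, 6 (period 4).
3611 leaves remainder 3 on division by 4, so 2^3611 ends in 8.

8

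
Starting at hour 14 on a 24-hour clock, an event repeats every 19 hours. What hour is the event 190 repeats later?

0

190·19 = 3610.
3610 − 150·24 = 10, so 3610 ≡ 10 (mod 24).
(14 + 10) mod 24 = 0.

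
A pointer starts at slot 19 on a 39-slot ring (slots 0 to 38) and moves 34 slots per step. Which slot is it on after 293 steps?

36

293·34 = 9962.
Dividing 9962 by 39 gives quotient 255 and remainder 17.
(19 + 17) mod 39 = 36.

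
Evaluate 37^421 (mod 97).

40

Successive squares of 37 mod 97: 37^1≡37, 37^2≡11, 37^4≡24, 37^8≡91, 37^16≡36, 37^32≡35, 37^64≡61, 37^128≡35, 37^256≡61.
421 = 1 + 4 + 32 + 128 + 256, so 37^421 ≡ 37·24·35·35·61 ≡ 40 (mod 97).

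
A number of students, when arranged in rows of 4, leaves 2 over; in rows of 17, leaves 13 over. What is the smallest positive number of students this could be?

30

Since 17·1 ≡ 1 (mod 4), take x = 13 + 17·((2−13)·1 mod 4) = 13 + 17·1 = 30.
Check: 30 mod 4 = 2, 30 mod 17 = 13.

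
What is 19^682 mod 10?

1

Powers of 9 mod 10 repeat with period 2: 9, 1.
682 leaves remainder 0 on division by 2, so 19^682 ends in 1.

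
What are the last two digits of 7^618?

49

Square-and-reduce mod 100: 7^1≡7, 7^2≡49, 7^4≡1, 7^8≡1, 7^16≡1, 7^32≡1, 7^64≡1, 7^128≡1, 7^256≡1, 7^512≡1.
Since 618 = 2 + 8 + 32 + 64 + 512 in binary, 7^618 ≡ 49·1·1·1·1 ≡ 49 (mod 100).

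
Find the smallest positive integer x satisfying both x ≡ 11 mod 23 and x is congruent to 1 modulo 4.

x ≡ 1 (mod 4) gives x ∈ {1, 5, 9, 13, 17, 21, 25, 29, …}.
The first of these with x mod 23 = 11 is 57.

57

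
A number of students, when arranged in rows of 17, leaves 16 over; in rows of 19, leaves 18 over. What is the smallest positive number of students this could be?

322

x ≡ 16 (mod 17) gives x ∈ {16, 33, 50, 67, 84, 101, 118, 135, …}.
The first of these with x mod 19 = 18 is 322.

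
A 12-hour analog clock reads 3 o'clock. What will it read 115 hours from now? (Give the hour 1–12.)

10

115 mod 12 = 7 (since 9·12 = 108).
3 + 7 → 10 on a 12-hour dial.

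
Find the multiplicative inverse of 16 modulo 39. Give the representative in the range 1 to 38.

16·22 = 352 = 9·39 + 1, so 16⁻¹ ≡ 22 (mod 39).

22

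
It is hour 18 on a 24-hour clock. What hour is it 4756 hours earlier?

4756 − 198·24 = 4, so 4756 ≡ 4 (mod 24).
(18 − 4) mod 24 = 14.

14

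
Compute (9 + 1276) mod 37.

27

Dividing 1276 by 37 gives quotient 34 and remainder 18.
(9 + 18) mod 37 = 27.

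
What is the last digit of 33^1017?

3

Powers of 3 mod 10 repeat with period 4: 3, 9, 7, 1.
1017 mod 4 = 1, so the last digit matches 3^1 = 3.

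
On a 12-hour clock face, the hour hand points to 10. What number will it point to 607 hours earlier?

3

Dividing 607 by 12 gives quotient 50 and remainder 7.
10 − 7 → 3 on a 12-hour dial.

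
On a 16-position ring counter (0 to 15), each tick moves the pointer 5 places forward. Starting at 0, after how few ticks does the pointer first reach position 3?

The inverse of 5 mod 16 is 13 (since 5·13 = 65 ≡ 1).
Multiplying both sides by 13: x ≡ 13·3 = 39 ≡ 7 (mod 16).

7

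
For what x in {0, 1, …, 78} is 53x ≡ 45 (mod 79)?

56

The inverse of 53 mod 79 is 3 (since 53·3 = 159 ≡ 1).
So x ≡ 3·45 = 135 ≡ 56 (mod 79).
Check: 53·56 = 2968 = 37·79 + 45.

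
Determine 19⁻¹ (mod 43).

34

19·34 = 646 = 15·43 + 1, so 19⁻¹ ≡ 34 (mod 43).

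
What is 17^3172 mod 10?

Last digits of 7^n: 7, 9, 3, 1 (period 4).
3172 mod 4 = 0, so the last digit matches 7^4 = 1.

1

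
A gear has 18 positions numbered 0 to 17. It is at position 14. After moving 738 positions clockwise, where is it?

Dividing 738 by 18 gives quotient 41 and remainder 0.
(14 + 0) mod 18 = 14.

14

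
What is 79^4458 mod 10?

1

The units digit of 79^n cycles with period 2: 9, 1, …
4458 leaves remainder 0 on division by 2, so 79^4458 ends in 1.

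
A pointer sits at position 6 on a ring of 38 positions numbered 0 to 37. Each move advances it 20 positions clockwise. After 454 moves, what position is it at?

4

454·20 = 9080.
9080 − 238·38 = 36, so 9080 ≡ 36 (mod 38).
(6 + 36) mod 38 = 4.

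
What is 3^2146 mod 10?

9

Powers of 3 mod 10 repeat with period 4: 3, 9, 7, 1.
2146 leaves remainder 2 on division by 4, so 3^2146 ends in 9.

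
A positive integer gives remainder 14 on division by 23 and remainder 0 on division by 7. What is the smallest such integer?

14

x ≡ 0 (mod 7) gives x ∈ {0, 7, 14}.
The first of these with x mod 23 = 14 is 14.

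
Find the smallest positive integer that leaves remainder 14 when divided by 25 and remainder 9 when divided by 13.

Since 13·2 ≡ 1 (mod 25), take x = 9 + 13·((14−9)·2 mod 25) = 9 + 13·10 = 139.
Check: 139 mod 25 = 14, 139 mod 13 = 9.

139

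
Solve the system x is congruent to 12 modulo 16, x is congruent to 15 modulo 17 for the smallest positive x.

236

x ≡ 12 (mod 16) gives x ∈ {12, 28, 44, 60, 76, 92, 108, 124, …}.
The first of these with x mod 17 = 15 is 236.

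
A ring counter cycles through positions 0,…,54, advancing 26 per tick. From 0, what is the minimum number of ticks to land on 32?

52

The inverse of 26 mod 55 is 36 (since 26·36 = 936 ≡ 1).
So x ≡ 36·32 = 1152 ≡ 52 (mod 55).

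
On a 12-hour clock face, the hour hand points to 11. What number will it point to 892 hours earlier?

7

892 − 74·12 = 4, so 892 ≡ 4 (mod 12).
11 − 4 → 7 on a 12-hour dial.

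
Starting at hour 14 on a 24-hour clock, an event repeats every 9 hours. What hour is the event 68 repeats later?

2

68·9 = 612.
612 mod 24 = 12 (since 25·24 = 600).
(14 + 12) mod 24 = 2.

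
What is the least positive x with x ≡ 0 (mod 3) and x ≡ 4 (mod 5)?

9

Since 5·2 ≡ 1 (mod 3), take x = 4 + 5·((0−4)·2 mod 3) = 4 + 5·1 = 9.
Check: 9 mod 3 = 0, 9 mod 5 = 4.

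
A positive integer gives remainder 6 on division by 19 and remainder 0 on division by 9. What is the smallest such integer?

63

x ≡ 0 (mod 9) gives x ∈ {0, 9, 18, 27, 36, 45, 54, 63}.
The first of these with x mod 19 = 6 is 63.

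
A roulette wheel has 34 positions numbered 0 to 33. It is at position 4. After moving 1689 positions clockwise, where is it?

27

Dividing 1689 by 34 gives quotient 49 and remainder 23.
(4 + 23) mod 34 = 27.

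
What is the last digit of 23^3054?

Powers of 3 mod 10 repeat with period 4: 3, 9, 7, 1.
3054 leaves remainder 2 on division by 4, so 23^3054 ends in 9.

9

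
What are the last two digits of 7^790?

Square-and-reduce mod 100: 7^1≡7, 7^2≡49, 7^4≡1, 7^8≡1, 7^16≡1, 7^32≡1, 7^64≡1, 7^128≡1, 7^256≡1, 7^512≡1.
Since 790 = 2 + 4 + 16 + 256 + 512 in binary, 7^790 ≡ 49·1·1·1·1 ≡ 49 (mod 100).

49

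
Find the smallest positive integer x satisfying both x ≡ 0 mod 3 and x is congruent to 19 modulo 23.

42

Since 23·2 ≡ 1 (mod 3), take x = 19 + 23·((0−19)·2 mod 3) = 19 + 23·1 = 42.
Check: 42 mod 3 = 0, 42 mod 23 = 19.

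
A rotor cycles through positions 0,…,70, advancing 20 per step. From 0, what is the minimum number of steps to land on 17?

The inverse of 20 mod 71 is 32 (since 20·32 = 640 ≡ 1).
So x ≡ 32·17 = 544 ≡ 47 (mod 71).

47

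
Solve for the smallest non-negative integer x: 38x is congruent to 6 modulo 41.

The inverse of 38 mod 41 is 27 (since 38·27 = 1026 ≡ 1).
So x ≡ 27·6 = 162 ≡ 39 (mod 41).
Check: 38·39 = 1482 = 36·41 + 6.

39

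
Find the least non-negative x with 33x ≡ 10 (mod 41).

33⁻¹ ≡ 5 (mod 41) because 33·5 = 165 = 4·41 + 1.
So x ≡ 5·10 = 50 ≡ 9 (mod 41).
Check: 33·9 = 297 = 7·41 + 10.

9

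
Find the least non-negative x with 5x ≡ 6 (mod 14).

4

The inverse of 5 mod 14 is 3 (since 5·3 = 15 ≡ 1).
So x ≡ 3·6 = 18 ≡ 4 (mod 14).
Check: 5·4 = 20 = 1·14 + 6.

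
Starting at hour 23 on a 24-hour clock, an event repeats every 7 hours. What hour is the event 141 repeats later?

141·7 = 987.
Dividing 987 by 24 gives quotient 41 and remainder 3.
(23 + 3) mod 24 = 2.

2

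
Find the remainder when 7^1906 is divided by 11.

4

Square-and-reduce mod 11: 7^1≡7, 7^2≡5, 7^4≡3, 7^8≡9, 7^16≡4, 7^32≡5, 7^64≡3, 7^128≡9, 7^256≡4, 7^512≡5, 7^1024≡3.
1906 = 2 + 16 + 32 + 64 + 256 + 512 + 1024, so 7^1906 ≡ 5·4·5·3·4·5·3 ≡ 4 (mod 11).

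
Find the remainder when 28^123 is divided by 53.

47

Successive squares of 28 mod 53: 28^1≡28, 28^2≡42, 28^4≡15, 28^8≡13, 28^16≡10, 28^32≡47, 28^64≡36.
123 = 1 + 2 + 8 + 16 + 32 + 64, so 28^123 ≡ 28·42·13·10·47·36 ≡ 47 (mod 53).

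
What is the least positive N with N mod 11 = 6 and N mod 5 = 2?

17

x ≡ 2 (mod 5) gives x ∈ {2, 7, 12, 17}.
The first of these with x mod 11 = 6 is 17.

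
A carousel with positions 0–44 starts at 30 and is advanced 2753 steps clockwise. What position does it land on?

2753 − 61·45 = 8, so 2753 ≡ 8 (mod 45).
(30 + 8) mod 45 = 38.

38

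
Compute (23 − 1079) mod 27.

1079 − 39·27 = 26, so 1079 ≡ 26 (mod 27).
(23 − 26) mod 27 = 24.

24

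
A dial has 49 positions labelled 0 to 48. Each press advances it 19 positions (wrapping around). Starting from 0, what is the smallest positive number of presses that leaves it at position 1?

19·31 = 589 = 12·49 + 1, so 19⁻¹ ≡ 31 (mod 49).

31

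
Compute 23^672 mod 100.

By repeated squaring mod 100: 23^1≡23, 23^2≡29, 23^4≡41, 23^8≡81, 23^16≡61, 23^32≡21, 23^64≡41, 23^128≡81, 23^256≡61, 23^512≡21.
Since 672 = 32 + 128 + 512 in binary, 23^672 ≡ 21·81·21 ≡ 21 (mod 100).

21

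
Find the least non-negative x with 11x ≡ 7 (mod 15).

2

The inverse of 11 mod 15 is 11 (since 11·11 = 121 ≡ 1).
Multiplying both sides by 11: x ≡ 11·7 = 77 ≡ 2 (mod 15).
Check: 11·2 = 22 = 1·15 + 7.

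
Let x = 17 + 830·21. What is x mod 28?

3

830·21 = 17430.
Dividing 17430 by 28 gives quotient 622 and remainder 14.
(17 + 14) mod 28 = 3.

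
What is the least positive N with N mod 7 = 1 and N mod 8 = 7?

x ≡ 1 (mod 7) gives x ∈ {1, 8, 15}.
The first of these with x mod 8 = 7 is 15.

15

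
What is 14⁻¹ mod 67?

67 = 4·14 + 11
14 = 1·11 + 3
11 = 3·3 + 2
3 = 1·2 + 1
2 = 2·1 + 0
Back-substituting gives 14·24 ≡ 1 (mod 67).

24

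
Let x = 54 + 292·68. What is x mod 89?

292·68 = 19856.
19856 = 223·89 + 9, so 19856 mod 89 = 9.
(54 + 9) mod 89 = 63.

63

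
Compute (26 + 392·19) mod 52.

392·19 = 7448.
7448 = 143·52 + 12, so 7448 mod 52 = 12.
(26 + 12) mod 52 = 38.

38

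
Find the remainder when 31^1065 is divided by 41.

Successive squares of 31 mod 41: 31^1≡31, 31^2≡18, 31^4≡37, 31^8≡16, 31^16≡10, 31^32≡18, 31^64≡37, 31^128≡16, 31^256≡10, 31^512≡18, 31^1024≡37.
Since 1065 = 1 + 8 + 32 + 1024 in binary, 31^1065 ≡ 31·16·18·37 ≡ 40 (mod 41).

40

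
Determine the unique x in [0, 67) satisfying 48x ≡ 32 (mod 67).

23

The inverse of 48 mod 67 is 7 (since 48·7 = 336 ≡ 1).
So x ≡ 7·32 = 224 ≡ 23 (mod 67).
Check: 48·23 = 1104 = 16·67 + 32.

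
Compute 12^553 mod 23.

3

By repeated squaring mod 23: 12^1≡12, 12^2≡6, 12^4≡13, 12^8≡8, 12^16≡18, 12^32≡2, 12^64≡4, 12^128≡16, 12^256≡3, 12^512≡9.
553 = 1 + 8 + 32 + 512, so 12^553 ≡ 12·8·2·9 ≡ 3 (mod 23).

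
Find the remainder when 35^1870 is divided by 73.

41

Square-and-reduce mod 73: 35^1≡35, 35^2≡57, 35^4≡37, 35^8≡55, 35^16≡32, 35^32≡2, 35^64≡4, 35^128≡16, 35^256≡37, 35^512≡55, 35^1024≡32.
Since 1870 = 2 + 4 + 8 + 64 + 256 + 512 + 1024 in binary, 35^1870 ≡ 57·37·55·4·37·55·32 ≡ 41 (mod 73).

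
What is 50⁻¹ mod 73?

19

73 = 1·50 + 23
50 = 2·23 + 4
23 = 5·4 + 3
4 = 1·3 + 1
3 = 3·1 + 0
Back-substituting gives 50·19 ≡ 1 (mod 73).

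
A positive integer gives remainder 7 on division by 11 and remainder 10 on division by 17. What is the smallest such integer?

x ≡ 7 (mod 11) gives x ∈ {7, 18, 29, 40, 51, 62, 73, 84, …}.
The first of these with x mod 17 = 10 is 95.

95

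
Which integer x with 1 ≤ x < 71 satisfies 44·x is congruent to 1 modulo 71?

44·21 = 924 = 13·71 + 1, so 44⁻¹ ≡ 21 (mod 71).

21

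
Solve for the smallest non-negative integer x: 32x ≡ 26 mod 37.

32⁻¹ ≡ 22 (mod 37) because 32·22 = 704 = 19·37 + 1.
So x ≡ 22·26 = 572 ≡ 17 (mod 37).
Check: 32·17 = 544 = 14·37 + 26.

17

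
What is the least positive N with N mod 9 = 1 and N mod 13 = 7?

46

Since 13·7 ≡ 1 (mod 9), take x = 7 + 13·((1−7)·7 mod 9) = 7 + 13·3 = 46.
Check: 46 mod 9 = 1, 46 mod 13 = 7.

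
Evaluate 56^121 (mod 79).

Successive squares of 56 mod 79: 56^1≡56, 56^2≡55, 56^4≡23, 56^8≡55, 56^16≡23, 56^32≡55, 56^64≡23.
Since 121 = 1 + 8 + 16 + 32 + 64 in binary, 56^121 ≡ 56·55·23·55·23 ≡ 56 (mod 79).

56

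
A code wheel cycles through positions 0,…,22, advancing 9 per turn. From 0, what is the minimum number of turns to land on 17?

The inverse of 9 mod 23 is 18 (since 9·18 = 162 ≡ 1).
Multiplying both sides by 18: x ≡ 18·17 = 306 ≡ 7 (mod 23).
Check: 9·7 = 63 = 2·23 + 17.

7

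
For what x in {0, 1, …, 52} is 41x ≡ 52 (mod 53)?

31

41⁻¹ ≡ 22 (mod 53) because 41·22 = 902 = 17·53 + 1.
So x ≡ 22·52 = 1144 ≡ 31 (mod 53).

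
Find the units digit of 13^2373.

The units digit of 13^n cycles with period 4: 3, 9, 7, 1, …
2373 mod 4 = 1, so the last digit matches 3^1 = 3.

3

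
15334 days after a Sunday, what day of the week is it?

Thursday

15334 mod 7 = 4 (since 2190·7 = 15330).
Sunday + 4 days → Thursday.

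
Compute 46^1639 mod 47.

Successive squares of 46 mod 47: 46^1≡46, 46^2≡1, 46^4≡1, 46^8≡1, 46^16≡1, 46^32≡1, 46^64≡1, 46^128≡1, 46^256≡1, 46^512≡1, 46^1024≡1.
Since 1639 = 1 + 2 + 4 + 32 + 64 + 512 + 1024 in binary, 46^1639 ≡ 46·1·1·1·1·1·1 ≡ 46 (mod 47).

46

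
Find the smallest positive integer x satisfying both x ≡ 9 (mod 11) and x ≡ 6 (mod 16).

86

x ≡ 9 (mod 11) gives x ∈ {9, 20, 31, 42, 53, 64, 75, 86}.
The first of these with x mod 16 = 6 is 86.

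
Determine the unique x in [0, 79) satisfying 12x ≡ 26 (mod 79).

The inverse of 12 mod 79 is 33 (since 12·33 = 396 ≡ 1).
Multiplying both sides by 33: x ≡ 33·26 = 858 ≡ 68 (mod 79).
Check: 12·68 = 816 = 10·79 + 26.

68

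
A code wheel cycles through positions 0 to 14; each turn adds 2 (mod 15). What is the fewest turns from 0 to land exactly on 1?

2·8 = 16 = 1·15 + 1, so 2⁻¹ ≡ 8 (mod 15).

8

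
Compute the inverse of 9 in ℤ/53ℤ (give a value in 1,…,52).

6

9·6 = 54 = 1·53 + 1, so 9⁻¹ ≡ 6 (mod 53).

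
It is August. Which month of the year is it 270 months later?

Dividing 270 by 12 gives quotient 22 and remainder 6.
August + 6 months → February.

February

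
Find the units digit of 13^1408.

1

Last digits of 3^n: 3, 9, 7, 1 (period 4).
1408 leaves remainder 0 on division by 4, so 13^1408 ends in 1.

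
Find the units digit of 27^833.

7

Last digits of 7^n: 7, 9, 3, 1 (period 4).
833 leaves remainder 1 on division by 4, so 27^833 ends in 7.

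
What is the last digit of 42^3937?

Powers of 2 mod 10 repeat with period 4: 2, 4, 8, 6.
3937 leaves remainder 1 on division by 4, so 42^3937 ends in 2.

2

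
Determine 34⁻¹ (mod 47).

18

34·18 = 612 = 13·47 + 1, so 34⁻¹ ≡ 18 (mod 47).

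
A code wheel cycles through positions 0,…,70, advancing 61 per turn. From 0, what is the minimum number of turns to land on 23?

19

The inverse of 61 mod 71 is 7 (since 61·7 = 427 ≡ 1).
So x ≡ 7·23 = 161 ≡ 19 (mod 71).
Check: 61·19 = 1159 = 16·71 + 23.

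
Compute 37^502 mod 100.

69

By repeated squaring mod 100: 37^1≡37, 37^2≡69, 37^4≡61, 37^8≡21, 37^16≡41, 37^32≡81, 37^64≡61, 37^128≡21, 37^256≡41.
502 = 2 + 4 + 16 + 32 + 64 + 128 + 256, so 37^502 ≡ 69·61·41·81·61·21·41 ≡ 69 (mod 100).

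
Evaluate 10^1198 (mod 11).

Successive squares of 10 mod 11: 10^1≡10, 10^2≡1, 10^4≡1, 10^8≡1, 10^16≡1, 10^32≡1, 10^64≡1, 10^128≡1, 10^256≡1, 10^512≡1, 10^1024≡1.
1198 = 2 + 4 + 8 + 32 + 128 + 1024, so 10^1198 ≡ 1·1·1·1·1·1 ≡ 1 (mod 11).

1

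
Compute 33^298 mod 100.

By repeated squaring mod 100: 33^1≡33, 33^2≡89, 33^4≡21, 33^8≡41, 33^16≡81, 33^32≡61, 33^64≡21, 33^128≡41, 33^256≡81.
Since 298 = 2 + 8 + 32 + 256 in binary, 33^298 ≡ 89·41·61·81 ≡ 9 (mod 100).

9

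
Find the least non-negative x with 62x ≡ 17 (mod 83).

15

62⁻¹ ≡ 79 (mod 83) because 62·79 = 4898 = 59·83 + 1.
Multiplying both sides by 79: x ≡ 79·17 = 1343 ≡ 15 (mod 83).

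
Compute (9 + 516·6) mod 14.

11

516·6 = 3096.
3096 = 221·14 + 2, so 3096 mod 14 = 2.
(9 + 2) mod 14 = 11.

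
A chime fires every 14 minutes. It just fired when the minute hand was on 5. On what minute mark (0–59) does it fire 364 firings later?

364·14 = 5096.
5096 = 84·60 + 56, so 5096 mod 60 = 56.
(5 + 56) mod 60 = 1.

1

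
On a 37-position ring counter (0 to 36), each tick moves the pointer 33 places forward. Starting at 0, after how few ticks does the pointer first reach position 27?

33⁻¹ ≡ 9 (mod 37) because 33·9 = 297 = 8·37 + 1.
So x ≡ 9·27 = 243 ≡ 21 (mod 37).

21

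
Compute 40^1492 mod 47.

37

Successive squares of 40 mod 47: 40^1≡40, 40^2≡2, 40^4≡4, 40^8≡16, 40^16≡21, 40^32≡18, 40^64≡42, 40^128≡25, 40^256≡14, 40^512≡8, 40^1024≡17.
Since 1492 = 4 + 16 + 64 + 128 + 256 + 1024 in binary, 40^1492 ≡ 4·21·42·25·14·17 ≡ 37 (mod 47).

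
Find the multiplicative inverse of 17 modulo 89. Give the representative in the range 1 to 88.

89 = 5·17 + 4
17 = 4·4 + 1
4 = 4·1 + 0
Back-substituting gives 17·21 ≡ 1 (mod 89).

21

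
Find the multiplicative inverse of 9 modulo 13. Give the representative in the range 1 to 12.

3

13 = 1·9 + 4
9 = 2·4 + 1
4 = 4·1 + 0
Back-substituting gives 9·3 ≡ 1 (mod 13).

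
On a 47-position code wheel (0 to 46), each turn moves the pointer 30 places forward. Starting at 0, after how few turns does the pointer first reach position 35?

9

The inverse of 30 mod 47 is 11 (since 30·11 = 330 ≡ 1).
So x ≡ 11·35 = 385 ≡ 9 (mod 47).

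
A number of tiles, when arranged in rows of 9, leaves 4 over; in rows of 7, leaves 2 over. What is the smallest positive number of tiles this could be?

x ≡ 2 (mod 7) gives x ∈ {2, 9, 16, 23, 30, 37, 44, 51, …}.
The first of these with x mod 9 = 4 is 58.

58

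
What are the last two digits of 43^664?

01

Successive squares of 43 mod 100: 43^1≡43, 43^2≡49, 43^4≡1, 43^8≡1, 43^16≡1, 43^32≡1, 43^64≡1, 43^128≡1, 43^256≡1, 43^512≡1.
664 = 8 + 16 + 128 + 512, so 43^664 ≡ 1·1·1·1 ≡ 1 (mod 100).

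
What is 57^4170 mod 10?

Powers of 7 mod 10 repeat with period 4: 7, 9, 3, 1.
4170 mod 4 = 2, so the last digit matches 7^2 = 9.

9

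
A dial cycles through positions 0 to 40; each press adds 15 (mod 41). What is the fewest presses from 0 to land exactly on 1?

11

15·11 = 165 = 4·41 + 1, so 15⁻¹ ≡ 11 (mod 41).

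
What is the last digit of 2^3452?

6

Last digits of 2^n: 2, 4, 8, 6 (period 4).
3452 mod 4 = 0, so the last digit matches 2^4 = 6.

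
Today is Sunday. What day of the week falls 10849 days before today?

10849 mod 7 = 6 (since 1549·7 = 10843).
Sunday − 6 days → Monday.

Monday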